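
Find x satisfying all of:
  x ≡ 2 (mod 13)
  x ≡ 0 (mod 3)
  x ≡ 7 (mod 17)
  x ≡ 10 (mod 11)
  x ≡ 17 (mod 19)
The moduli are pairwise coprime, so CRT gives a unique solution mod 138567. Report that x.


Product of moduli M = 13 · 3 · 17 · 11 · 19 = 138567.
Merge one congruence at a time:
  Start: x ≡ 2 (mod 13).
  Combine with x ≡ 0 (mod 3); new modulus lcm = 39.
    Write x = 2 + 13·t and substitute into x ≡ 0 (mod 3): 13·t ≡ 0 − 2 = -2 (mod 3).
    Reduce coefficients mod 3: 1·t ≡ 1 (mod 3).
    So t ≡ 1 (mod 3).
    Then x = 2 + 13·1 = 15, valid modulo lcm(13, 3) = 39: x ≡ 15 (mod 39).
  Combine with x ≡ 7 (mod 17); new modulus lcm = 663.
    Write x = 15 + 39·t and substitute into x ≡ 7 (mod 17): 39·t ≡ 7 − 15 = -8 (mod 17).
    Reduce coefficients mod 17: 5·t ≡ 9 (mod 17).
    The inverse of 5 mod 17 is 7 (since 5·7 = 35 = 2·17 + 1), so t ≡ 7·9 = 63 ≡ 12 (mod 17).
    Then x = 15 + 39·12 = 483, valid modulo lcm(39, 17) = 663: x ≡ 483 (mod 663).
  Combine with x ≡ 10 (mod 11); new modulus lcm = 7293.
    Write x = 483 + 663·t and substitute into x ≡ 10 (mod 11): 663·t ≡ 10 − 483 = -473 (mod 11).
    Reduce coefficients mod 11: 3·t ≡ 0 (mod 11).
    The inverse of 3 mod 11 is 4 (since 3·4 = 12 = 1·11 + 1), so t ≡ 4·0 = 0 ≡ 0 (mod 11).
    Then x = 483 + 663·0 = 483, valid modulo lcm(663, 11) = 7293: x ≡ 483 (mod 7293).
  Combine with x ≡ 17 (mod 19); new modulus lcm = 138567.
    Write x = 483 + 7293·t and substitute into x ≡ 17 (mod 19): 7293·t ≡ 17 − 483 = -466 (mod 19).
    Reduce coefficients mod 19: 16·t ≡ 9 (mod 19).
    The inverse of 16 mod 19 is 6 (since 16·6 = 96 = 5·19 + 1), so t ≡ 6·9 = 54 ≡ 16 (mod 19).
    Then x = 483 + 7293·16 = 117171, valid modulo lcm(7293, 19) = 138567: x ≡ 117171 (mod 138567).
Verify against each original: 117171 mod 13 = 2, 117171 mod 3 = 0, 117171 mod 17 = 7, 117171 mod 11 = 10, 117171 mod 19 = 17.

x ≡ 117171 (mod 138567).


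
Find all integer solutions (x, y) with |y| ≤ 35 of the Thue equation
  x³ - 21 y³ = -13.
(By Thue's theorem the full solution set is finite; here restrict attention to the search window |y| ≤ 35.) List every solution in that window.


The equation is x³ - 21y³ = -13. For fixed y, x³ = 21·y³ − 13, so a solution requires the RHS to be a perfect cube.
Strategy: iterate y from -35 to 35, compute RHS = 21·y³ − 13, and check whether it is a (positive or negative) perfect cube.
Check small values of y:
  y = 0: RHS = -13 is not a perfect cube.
  y = 1: RHS = 8 = (2)³ ⇒ x = 2 works.
  y = -1: RHS = -34 is not a perfect cube.
  y = 2: RHS = 155 is not a perfect cube.
  y = -2: RHS = -181 is not a perfect cube.
  y = 3: RHS = 554 is not a perfect cube.
  y = -3: RHS = -580 is not a perfect cube.
Continuing, at y = 4: RHS = 1331 = (11)³ ⇒ x = 11 works.
Searching the remaining y in |y| ≤ 35 finds no further solutions.
Collected solutions: (2, 1), (11, 4).

Solutions (with |y| ≤ 35): (2, 1), (11, 4).


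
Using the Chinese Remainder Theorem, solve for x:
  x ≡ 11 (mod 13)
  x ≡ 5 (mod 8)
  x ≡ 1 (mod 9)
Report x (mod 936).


Moduli 13, 8, 9 are pairwise coprime; by CRT there is a unique solution modulo M = 13 · 8 · 9 = 936.
Solve pairwise, accumulating the modulus:
  Start with x ≡ 11 (mod 13).
  Combine with x ≡ 5 (mod 8): since gcd(13, 8) = 1, we get a unique residue mod 104.
    Write x = 11 + 13·t and substitute into x ≡ 5 (mod 8): 13·t ≡ 5 − 11 = -6 (mod 8).
    Reduce coefficients mod 8: 5·t ≡ 2 (mod 8).
    The inverse of 5 mod 8 is 5 (since 5·5 = 25 = 3·8 + 1), so t ≡ 5·2 = 10 ≡ 2 (mod 8).
    Then x = 11 + 13·2 = 37, valid modulo lcm(13, 8) = 104: x ≡ 37 (mod 104).
  Combine with x ≡ 1 (mod 9): since gcd(104, 9) = 1, we get a unique residue mod 936.
    Write x = 37 + 104·t and substitute into x ≡ 1 (mod 9): 104·t ≡ 1 − 37 = -36 (mod 9).
    Reduce coefficients mod 9: 5·t ≡ 0 (mod 9).
    The inverse of 5 mod 9 is 2 (since 5·2 = 10 = 1·9 + 1), so t ≡ 2·0 = 0 ≡ 0 (mod 9).
    Then x = 37 + 104·0 = 37, valid modulo lcm(104, 9) = 936: x ≡ 37 (mod 936).
Verify: 37 mod 13 = 11 ✓, 37 mod 8 = 5 ✓, 37 mod 9 = 1 ✓.

x ≡ 37 (mod 936).


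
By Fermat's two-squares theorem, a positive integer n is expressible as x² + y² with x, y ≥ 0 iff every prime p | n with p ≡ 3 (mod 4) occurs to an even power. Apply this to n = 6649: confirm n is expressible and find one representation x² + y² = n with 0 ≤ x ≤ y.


Step 1: Factor n = 6649 = 61 · 109.
Step 2: Check the mod-4 condition on each prime factor: 61 ≡ 1 (mod 4), exponent 1; 109 ≡ 1 (mod 4), exponent 1.
All primes ≡ 3 (mod 4) appear to even exponent (or don't appear), so by the two-squares theorem n IS expressible as a sum of two squares.
Step 3: Build a representation. Here n = 61 · 109 is a product of primes ≡ 1 (mod 4). Each prime p ≡ 1 (mod 4) is itself a sum of two squares; find a² by testing p − a² for a perfect square:
  61: 61 − 1² = 60, 61 − 2² = 57, 61 − 3² = 52, 61 − 4² = 45, 61 − 5² = 36 = 6² ⇒ 61 = 5² + 6².
  109: 109 − 1² = 108, 109 − 2² = 105, 109 − 3² = 100 = 10² ⇒ 109 = 3² + 10².
  Combine using the Brahmagupta–Fibonacci identity (a² + b²)(c² + d²) = (ac − bd)² + (ad + bc)² = (ac + bd)² + (ad − bc)²:
  61 · 109 = 6649: from (5² + 6²)(3² + 10²), take (5·3 − 6·10, 5·10 + 6·3) = (15 − 60, 50 + 18) = (-45, 68); dropping signs (only squares matter) gives (45, 68); check 45² + 68² = 2025 + 4624 = 6649 ✓.
Step 4: Order so x ≤ y and verify: 45² + 68² = 2025 + 4624 = 6649 = n. ✓

n = 6649 = 45² + 68² (one valid representation with x ≤ y).


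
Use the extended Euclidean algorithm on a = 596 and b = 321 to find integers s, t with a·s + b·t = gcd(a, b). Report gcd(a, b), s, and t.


Euclidean algorithm on (596, 321) — divide until remainder is 0:
  596 = 1 · 321 + 275
  321 = 1 · 275 + 46
  275 = 5 · 46 + 45
  46 = 1 · 45 + 1
  45 = 45 · 1 + 0
gcd(596, 321) = 1.
Track Bezout coefficients alongside the remainders: start with r₀ = 596 = a·1 + b·0 (s = 1, t = 0) and r₁ = 321 = a·0 + b·1 (s = 0, t = 1); each new remainder r_{k+1} = r_{k-1} − q_k·r_k inherits s_{k+1} = s_{k-1} − q_k·s_k, t_{k+1} = t_{k-1} − q_k·t_k, so r_k = a·s_k + b·t_k at every step:
  q = 1: r = 275, s = 1 − 1·0 = 1, t = 0 − 1·1 = -1  (check: 596·1 + 321·(-1) = 275)
  q = 1: r = 46, s = 0 − 1·1 = -1, t = 1 − 1·(-1) = 2  (check: 596·(-1) + 321·2 = 46)
  q = 5: r = 45, s = 1 − 5·(-1) = 6, t = -1 − 5·2 = -11  (check: 596·6 + 321·(-11) = 45)
  q = 1: r = 1, s = -1 − 1·6 = -7, t = 2 − 1·(-11) = 13  (check: 596·(-7) + 321·13 = 1)
The row with r = 1 (the gcd) gives the Bezout coefficients s = -7, t = 13.
Result: 596 · (-7) + 321 · (13) = 1.

gcd(596, 321) = 1; s = -7, t = 13 (check: 596·(-7) + 321·13 = 1).


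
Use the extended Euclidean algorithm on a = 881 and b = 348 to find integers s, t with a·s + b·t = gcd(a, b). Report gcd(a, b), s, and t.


Euclidean algorithm on (881, 348) — divide until remainder is 0:
  881 = 2 · 348 + 185
  348 = 1 · 185 + 163
  185 = 1 · 163 + 22
  163 = 7 · 22 + 9
  22 = 2 · 9 + 4
  9 = 2 · 4 + 1
  4 = 4 · 1 + 0
gcd(881, 348) = 1.
Track Bezout coefficients alongside the remainders: start with r₀ = 881 = a·1 + b·0 (s = 1, t = 0) and r₁ = 348 = a·0 + b·1 (s = 0, t = 1); each new remainder r_{k+1} = r_{k-1} − q_k·r_k inherits s_{k+1} = s_{k-1} − q_k·s_k, t_{k+1} = t_{k-1} − q_k·t_k, so r_k = a·s_k + b·t_k at every step:
  q = 2: r = 185, s = 1 − 2·0 = 1, t = 0 − 2·1 = -2  (check: 881·1 + 348·(-2) = 185)
  q = 1: r = 163, s = 0 − 1·1 = -1, t = 1 − 1·(-2) = 3  (check: 881·(-1) + 348·3 = 163)
  q = 1: r = 22, s = 1 − 1·(-1) = 2, t = -2 − 1·3 = -5  (check: 881·2 + 348·(-5) = 22)
  q = 7: r = 9, s = -1 − 7·2 = -15, t = 3 − 7·(-5) = 38  (check: 881·(-15) + 348·38 = 9)
  q = 2: r = 4, s = 2 − 2·(-15) = 32, t = -5 − 2·38 = -81  (check: 881·32 + 348·(-81) = 4)
  q = 2: r = 1, s = -15 − 2·32 = -79, t = 38 − 2·(-81) = 200  (check: 881·(-79) + 348·200 = 1)
The row with r = 1 (the gcd) gives the Bezout coefficients s = -79, t = 200.
Result: 881 · (-79) + 348 · (200) = 1.

gcd(881, 348) = 1; s = -79, t = 200 (check: 881·(-79) + 348·200 = 1).


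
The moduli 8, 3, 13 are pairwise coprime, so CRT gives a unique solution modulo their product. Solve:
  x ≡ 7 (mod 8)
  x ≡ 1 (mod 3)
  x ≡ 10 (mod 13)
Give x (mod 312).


Moduli 8, 3, 13 are pairwise coprime; by CRT there is a unique solution modulo M = 8 · 3 · 13 = 312.
Solve pairwise, accumulating the modulus:
  Start with x ≡ 7 (mod 8).
  Combine with x ≡ 1 (mod 3): since gcd(8, 3) = 1, we get a unique residue mod 24.
    Write x = 7 + 8·t and substitute into x ≡ 1 (mod 3): 8·t ≡ 1 − 7 = -6 (mod 3).
    Reduce coefficients mod 3: 2·t ≡ 0 (mod 3).
    The inverse of 2 mod 3 is 2 (since 2·2 = 4 = 1·3 + 1), so t ≡ 2·0 = 0 ≡ 0 (mod 3).
    Then x = 7 + 8·0 = 7, valid modulo lcm(8, 3) = 24: x ≡ 7 (mod 24).
  Combine with x ≡ 10 (mod 13): since gcd(24, 13) = 1, we get a unique residue mod 312.
    Write x = 7 + 24·t and substitute into x ≡ 10 (mod 13): 24·t ≡ 10 − 7 = 3 (mod 13).
    Reduce coefficients mod 13: 11·t ≡ 3 (mod 13).
    The inverse of 11 mod 13 is 6 (since 11·6 = 66 = 5·13 + 1), so t ≡ 6·3 = 18 ≡ 5 (mod 13).
    Then x = 7 + 24·5 = 127, valid modulo lcm(24, 13) = 312: x ≡ 127 (mod 312).
Verify: 127 mod 8 = 7 ✓, 127 mod 3 = 1 ✓, 127 mod 13 = 10 ✓.

x ≡ 127 (mod 312).


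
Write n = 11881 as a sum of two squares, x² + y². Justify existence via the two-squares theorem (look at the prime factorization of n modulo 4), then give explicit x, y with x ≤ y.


Step 1: Factor n = 11881 = 109^2.
Step 2: Check the mod-4 condition on each prime factor: 109 ≡ 1 (mod 4), exponent 2.
All primes ≡ 3 (mod 4) appear to even exponent (or don't appear), so by the two-squares theorem n IS expressible as a sum of two squares.
Step 3: Build a representation. Here n = 109 · 109 is a product of primes ≡ 1 (mod 4). Each prime p ≡ 1 (mod 4) is itself a sum of two squares; find a² by testing p − a² for a perfect square:
  109: 109 − 1² = 108, 109 − 2² = 105, 109 − 3² = 100 = 10² ⇒ 109 = 3² + 10².
  Combine using the Brahmagupta–Fibonacci identity (a² + b²)(c² + d²) = (ac − bd)² + (ad + bc)² = (ac + bd)² + (ad − bc)²:
  109 · 109 = 11881: from (3² + 10²)(3² + 10²), take (3·3 − 10·10, 3·10 + 10·3) = (9 − 100, 30 + 30) = (-91, 60); dropping signs (only squares matter) gives (91, 60); check 91² + 60² = 8281 + 3600 = 11881 ✓.
Step 4: Order so x ≤ y and verify: 60² + 91² = 3600 + 8281 = 11881 = n. ✓

n = 11881 = 60² + 91² (one valid representation with x ≤ y).


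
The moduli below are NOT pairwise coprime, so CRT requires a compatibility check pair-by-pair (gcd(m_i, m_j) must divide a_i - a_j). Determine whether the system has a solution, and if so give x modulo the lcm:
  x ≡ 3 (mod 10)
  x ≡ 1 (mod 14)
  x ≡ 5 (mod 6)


Moduli 10, 14, 6 are not pairwise coprime, so CRT works modulo lcm(m_i) when all pairwise compatibility conditions hold.
Pairwise compatibility: gcd(m_i, m_j) must divide a_i - a_j for every pair.
Merge one congruence at a time:
  Start: x ≡ 3 (mod 10).
  Combine with x ≡ 1 (mod 14): gcd(10, 14) = 2; 1 - 3 = -2, which IS divisible by 2, so compatible.
    Write x = 3 + 10·t and substitute into x ≡ 1 (mod 14): 10·t ≡ 1 − 3 = -2 (mod 14).
    Divide the congruence (and modulus) by g = 2: 5·t ≡ -1 (mod 7).
    Reduce coefficients mod 7: 5·t ≡ 6 (mod 7).
    The inverse of 5 mod 7 is 3 (since 5·3 = 15 = 2·7 + 1), so t ≡ 3·6 = 18 ≡ 4 (mod 7).
    Then x = 3 + 10·4 = 43, valid modulo lcm(10, 14) = 70: x ≡ 43 (mod 70).
  Combine with x ≡ 5 (mod 6): gcd(70, 6) = 2; 5 - 43 = -38, which IS divisible by 2, so compatible.
    Write x = 43 + 70·t and substitute into x ≡ 5 (mod 6): 70·t ≡ 5 − 43 = -38 (mod 6).
    Divide the congruence (and modulus) by g = 2: 35·t ≡ -19 (mod 3).
    Reduce coefficients mod 3: 2·t ≡ 2 (mod 3).
    The inverse of 2 mod 3 is 2 (since 2·2 = 4 = 1·3 + 1), so t ≡ 2·2 = 4 ≡ 1 (mod 3).
    Then x = 43 + 70·1 = 113, valid modulo lcm(70, 6) = 210: x ≡ 113 (mod 210).
Verify: 113 mod 10 = 3, 113 mod 14 = 1, 113 mod 6 = 5.

x ≡ 113 (mod 210).


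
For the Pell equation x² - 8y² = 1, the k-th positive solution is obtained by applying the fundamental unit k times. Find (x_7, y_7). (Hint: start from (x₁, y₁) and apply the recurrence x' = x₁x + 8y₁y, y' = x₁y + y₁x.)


Step 1: Find the fundamental solution (x₁, y₁) of x² - 8y² = 1.
  Expand √8 as a continued fraction. a₀ = ⌊√8⌋ = 2; iterate m_{k+1} = d_k·a_k − m_k, d_{k+1} = (8 − m_{k+1}²)/d_k, a_{k+1} = ⌊(a₀ + m_{k+1})/d_{k+1}⌋ (starting m₀ = 0, d₀ = 1), with convergents p_k = a_k·p_{k-1} + p_{k-2}, q_k = a_k·q_{k-1} + q_{k-2} (p₋₁ = 1, q₋₁ = 0):
  k = 0: a₀ = 2; p₀/q₀ = 2/1; p₀² − 8·q₀² = 4 − 8 = -4.
  k = 1: m = 2, d = 4, a = ⌊(2 + 2)/4⌋ = 1; p/q = (1·2 + 1)/(1·1 + 0) = 3/1; p² − 8·q² = 9 − 8 = 1.
  The first convergent with p² − 8·q² = 1 gives the fundamental solution (x₁, y₁) = (3, 1).
Step 2: Apply the recurrence (x_{n+1}, y_{n+1}) = (x₁x_n + 8y₁y_n, x₁y_n + y₁x_n) repeatedly.
  From (x_1, y_1) = (3, 1): x_2 = 3·3 + 8·1·1 = 17; y_2 = 3·1 + 1·3 = 6.
  From (x_2, y_2) = (17, 6): x_3 = 3·17 + 8·1·6 = 99; y_3 = 3·6 + 1·17 = 35.
  From (x_3, y_3) = (99, 35): x_4 = 3·99 + 8·1·35 = 577; y_4 = 3·35 + 1·99 = 204.
  From (x_4, y_4) = (577, 204): x_5 = 3·577 + 8·1·204 = 3363; y_5 = 3·204 + 1·577 = 1189.
  From (x_5, y_5) = (3363, 1189): x_6 = 3·3363 + 8·1·1189 = 19601; y_6 = 3·1189 + 1·3363 = 6930.
  From (x_6, y_6) = (19601, 6930): x_7 = 3·19601 + 8·1·6930 = 114243; y_7 = 3·6930 + 1·19601 = 40391.
Step 3: Verify x_7² - 8·y_7² = 13051463049 - 13051463048 = 1 (should be 1). ✓

(x_1, y_1) = (3, 1); (x_7, y_7) = (114243, 40391).


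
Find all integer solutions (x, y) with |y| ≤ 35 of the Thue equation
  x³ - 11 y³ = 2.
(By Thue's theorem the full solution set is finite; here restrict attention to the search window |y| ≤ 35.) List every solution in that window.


The equation is x³ - 11y³ = 2. For fixed y, x³ = 11·y³ + 2, so a solution requires the RHS to be a perfect cube.
Strategy: iterate y from -35 to 35, compute RHS = 11·y³ + 2, and check whether it is a (positive or negative) perfect cube.
Check small values of y:
  y = 0: RHS = 2 is not a perfect cube.
  y = 1: RHS = 13 is not a perfect cube.
  y = -1: RHS = -9 is not a perfect cube.
  y = 2: RHS = 90 is not a perfect cube.
  y = -2: RHS = -86 is not a perfect cube.
  y = 3: RHS = 299 is not a perfect cube.
  y = -3: RHS = -295 is not a perfect cube.
Continuing the search up to |y| = 35 finds no solutions either.
No (x, y) in the scanned range satisfies the equation.

No integer solutions with |y| ≤ 35.


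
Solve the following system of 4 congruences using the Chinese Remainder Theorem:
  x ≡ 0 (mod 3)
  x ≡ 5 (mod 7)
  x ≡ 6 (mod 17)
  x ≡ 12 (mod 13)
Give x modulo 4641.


Product of moduli M = 3 · 7 · 17 · 13 = 4641.
Merge one congruence at a time:
  Start: x ≡ 0 (mod 3).
  Combine with x ≡ 5 (mod 7); new modulus lcm = 21.
    Write x = 0 + 3·t and substitute into x ≡ 5 (mod 7): 3·t ≡ 5 − 0 = 5 (mod 7).
    The inverse of 3 mod 7 is 5 (since 3·5 = 15 = 2·7 + 1), so t ≡ 5·5 = 25 ≡ 4 (mod 7).
    Then x = 0 + 3·4 = 12, valid modulo lcm(3, 7) = 21: x ≡ 12 (mod 21).
  Combine with x ≡ 6 (mod 17); new modulus lcm = 357.
    Write x = 12 + 21·t and substitute into x ≡ 6 (mod 17): 21·t ≡ 6 − 12 = -6 (mod 17).
    Reduce coefficients mod 17: 4·t ≡ 11 (mod 17).
    The inverse of 4 mod 17 is 13 (since 4·13 = 52 = 3·17 + 1), so t ≡ 13·11 = 143 ≡ 7 (mod 17).
    Then x = 12 + 21·7 = 159, valid modulo lcm(21, 17) = 357: x ≡ 159 (mod 357).
  Combine with x ≡ 12 (mod 13); new modulus lcm = 4641.
    Write x = 159 + 357·t and substitute into x ≡ 12 (mod 13): 357·t ≡ 12 − 159 = -147 (mod 13).
    Reduce coefficients mod 13: 6·t ≡ 9 (mod 13).
    The inverse of 6 mod 13 is 11 (since 6·11 = 66 = 5·13 + 1), so t ≡ 11·9 = 99 ≡ 8 (mod 13).
    Then x = 159 + 357·8 = 3015, valid modulo lcm(357, 13) = 4641: x ≡ 3015 (mod 4641).
Verify against each original: 3015 mod 3 = 0, 3015 mod 7 = 5, 3015 mod 17 = 6, 3015 mod 13 = 12.

x ≡ 3015 (mod 4641).


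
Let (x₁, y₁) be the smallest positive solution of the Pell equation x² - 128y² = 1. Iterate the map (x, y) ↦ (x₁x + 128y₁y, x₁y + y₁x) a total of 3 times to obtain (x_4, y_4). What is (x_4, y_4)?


Step 1: Find the fundamental solution (x₁, y₁) of x² - 128y² = 1.
  Expand √128 as a continued fraction. a₀ = ⌊√128⌋ = 11; iterate m_{k+1} = d_k·a_k − m_k, d_{k+1} = (128 − m_{k+1}²)/d_k, a_{k+1} = ⌊(a₀ + m_{k+1})/d_{k+1}⌋ (starting m₀ = 0, d₀ = 1), with convergents p_k = a_k·p_{k-1} + p_{k-2}, q_k = a_k·q_{k-1} + q_{k-2} (p₋₁ = 1, q₋₁ = 0):
  k = 0: a₀ = 11; p₀/q₀ = 11/1; p₀² − 128·q₀² = 121 − 128 = -7.
  k = 1: m = 11, d = 7, a = ⌊(11 + 11)/7⌋ = 3; p/q = (3·11 + 1)/(3·1 + 0) = 34/3; p² − 128·q² = 1156 − 1152 = 4.
  k = 2: m = 10, d = 4, a = ⌊(11 + 10)/4⌋ = 5; p/q = (5·34 + 11)/(5·3 + 1) = 181/16; p² − 128·q² = 32761 − 32768 = -7.
  k = 3: m = 10, d = 7, a = ⌊(11 + 10)/7⌋ = 3; p/q = (3·181 + 34)/(3·16 + 3) = 577/51; p² − 128·q² = 332929 − 332928 = 1.
  The first convergent with p² − 128·q² = 1 gives the fundamental solution (x₁, y₁) = (577, 51).
Step 2: Apply the recurrence (x_{n+1}, y_{n+1}) = (x₁x_n + 128y₁y_n, x₁y_n + y₁x_n) repeatedly.
  From (x_1, y_1) = (577, 51): x_2 = 577·577 + 128·51·51 = 665857; y_2 = 577·51 + 51·577 = 58854.
  From (x_2, y_2) = (665857, 58854): x_3 = 577·665857 + 128·51·58854 = 768398401; y_3 = 577·58854 + 51·665857 = 67917465.
  From (x_3, y_3) = (768398401, 67917465): x_4 = 577·768398401 + 128·51·67917465 = 886731088897; y_4 = 577·67917465 + 51·768398401 = 78376695756.
Step 3: Verify x_4² - 128·y_4² = 786292024016459316676609 - 786292024016459316676608 = 1 (should be 1). ✓

(x_1, y_1) = (577, 51); (x_4, y_4) = (886731088897, 78376695756).


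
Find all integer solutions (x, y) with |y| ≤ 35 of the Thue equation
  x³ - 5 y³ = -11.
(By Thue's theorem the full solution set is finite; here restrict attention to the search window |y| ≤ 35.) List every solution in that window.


The equation is x³ - 5y³ = -11. For fixed y, x³ = 5·y³ − 11, so a solution requires the RHS to be a perfect cube.
Strategy: iterate y from -35 to 35, compute RHS = 5·y³ − 11, and check whether it is a (positive or negative) perfect cube.
Check small values of y:
  y = 0: RHS = -11 is not a perfect cube.
  y = 1: RHS = -6 is not a perfect cube.
  y = -1: RHS = -16 is not a perfect cube.
  y = 2: RHS = 29 is not a perfect cube.
  y = -2: RHS = -51 is not a perfect cube.
  y = 3: RHS = 124 is not a perfect cube.
  y = -3: RHS = -146 is not a perfect cube.
Continuing the search up to |y| = 35 finds no solutions either.
No (x, y) in the scanned range satisfies the equation.

No integer solutions with |y| ≤ 35.


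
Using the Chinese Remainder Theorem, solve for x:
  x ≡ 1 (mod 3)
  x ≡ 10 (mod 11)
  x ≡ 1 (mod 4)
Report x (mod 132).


Moduli 3, 11, 4 are pairwise coprime; by CRT there is a unique solution modulo M = 3 · 11 · 4 = 132.
Solve pairwise, accumulating the modulus:
  Start with x ≡ 1 (mod 3).
  Combine with x ≡ 10 (mod 11): since gcd(3, 11) = 1, we get a unique residue mod 33.
    Write x = 1 + 3·t and substitute into x ≡ 10 (mod 11): 3·t ≡ 10 − 1 = 9 (mod 11).
    The inverse of 3 mod 11 is 4 (since 3·4 = 12 = 1·11 + 1), so t ≡ 4·9 = 36 ≡ 3 (mod 11).
    Then x = 1 + 3·3 = 10, valid modulo lcm(3, 11) = 33: x ≡ 10 (mod 33).
  Combine with x ≡ 1 (mod 4): since gcd(33, 4) = 1, we get a unique residue mod 132.
    Write x = 10 + 33·t and substitute into x ≡ 1 (mod 4): 33·t ≡ 1 − 10 = -9 (mod 4).
    Reduce coefficients mod 4: 1·t ≡ 3 (mod 4).
    So t ≡ 3 (mod 4).
    Then x = 10 + 33·3 = 109, valid modulo lcm(33, 4) = 132: x ≡ 109 (mod 132).
Verify: 109 mod 3 = 1 ✓, 109 mod 11 = 10 ✓, 109 mod 4 = 1 ✓.

x ≡ 109 (mod 132).


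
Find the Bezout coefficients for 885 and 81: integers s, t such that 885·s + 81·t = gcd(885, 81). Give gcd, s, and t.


Euclidean algorithm on (885, 81) — divide until remainder is 0:
  885 = 10 · 81 + 75
  81 = 1 · 75 + 6
  75 = 12 · 6 + 3
  6 = 2 · 3 + 0
gcd(885, 81) = 3.
Track Bezout coefficients alongside the remainders: start with r₀ = 885 = a·1 + b·0 (s = 1, t = 0) and r₁ = 81 = a·0 + b·1 (s = 0, t = 1); each new remainder r_{k+1} = r_{k-1} − q_k·r_k inherits s_{k+1} = s_{k-1} − q_k·s_k, t_{k+1} = t_{k-1} − q_k·t_k, so r_k = a·s_k + b·t_k at every step:
  q = 10: r = 75, s = 1 − 10·0 = 1, t = 0 − 10·1 = -10  (check: 885·1 + 81·(-10) = 75)
  q = 1: r = 6, s = 0 − 1·1 = -1, t = 1 − 1·(-10) = 11  (check: 885·(-1) + 81·11 = 6)
  q = 12: r = 3, s = 1 − 12·(-1) = 13, t = -10 − 12·11 = -142  (check: 885·13 + 81·(-142) = 3)
The row with r = 3 (the gcd) gives the Bezout coefficients s = 13, t = -142.
Result: 885 · (13) + 81 · (-142) = 3.

gcd(885, 81) = 3; s = 13, t = -142 (check: 885·13 + 81·(-142) = 3).


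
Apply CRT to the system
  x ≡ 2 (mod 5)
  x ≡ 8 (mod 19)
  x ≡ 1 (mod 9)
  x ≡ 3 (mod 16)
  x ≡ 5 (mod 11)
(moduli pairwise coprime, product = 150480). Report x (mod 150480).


Product of moduli M = 5 · 19 · 9 · 16 · 11 = 150480.
Merge one congruence at a time:
  Start: x ≡ 2 (mod 5).
  Combine with x ≡ 8 (mod 19); new modulus lcm = 95.
    Write x = 2 + 5·t and substitute into x ≡ 8 (mod 19): 5·t ≡ 8 − 2 = 6 (mod 19).
    The inverse of 5 mod 19 is 4 (since 5·4 = 20 = 1·19 + 1), so t ≡ 4·6 = 24 ≡ 5 (mod 19).
    Then x = 2 + 5·5 = 27, valid modulo lcm(5, 19) = 95: x ≡ 27 (mod 95).
  Combine with x ≡ 1 (mod 9); new modulus lcm = 855.
    Write x = 27 + 95·t and substitute into x ≡ 1 (mod 9): 95·t ≡ 1 − 27 = -26 (mod 9).
    Reduce coefficients mod 9: 5·t ≡ 1 (mod 9).
    The inverse of 5 mod 9 is 2 (since 5·2 = 10 = 1·9 + 1), so t ≡ 2·1 = 2 ≡ 2 (mod 9).
    Then x = 27 + 95·2 = 217, valid modulo lcm(95, 9) = 855: x ≡ 217 (mod 855).
  Combine with x ≡ 3 (mod 16); new modulus lcm = 13680.
    Write x = 217 + 855·t and substitute into x ≡ 3 (mod 16): 855·t ≡ 3 − 217 = -214 (mod 16).
    Reduce coefficients mod 16: 7·t ≡ 10 (mod 16).
    The inverse of 7 mod 16 is 7 (since 7·7 = 49 = 3·16 + 1), so t ≡ 7·10 = 70 ≡ 6 (mod 16).
    Then x = 217 + 855·6 = 5347, valid modulo lcm(855, 16) = 13680: x ≡ 5347 (mod 13680).
  Combine with x ≡ 5 (mod 11); new modulus lcm = 150480.
    Write x = 5347 + 13680·t and substitute into x ≡ 5 (mod 11): 13680·t ≡ 5 − 5347 = -5342 (mod 11).
    Reduce coefficients mod 11: 7·t ≡ 4 (mod 11).
    The inverse of 7 mod 11 is 8 (since 7·8 = 56 = 5·11 + 1), so t ≡ 8·4 = 32 ≡ 10 (mod 11).
    Then x = 5347 + 13680·10 = 142147, valid modulo lcm(13680, 11) = 150480: x ≡ 142147 (mod 150480).
Verify against each original: 142147 mod 5 = 2, 142147 mod 19 = 8, 142147 mod 9 = 1, 142147 mod 16 = 3, 142147 mod 11 = 5.

x ≡ 142147 (mod 150480).


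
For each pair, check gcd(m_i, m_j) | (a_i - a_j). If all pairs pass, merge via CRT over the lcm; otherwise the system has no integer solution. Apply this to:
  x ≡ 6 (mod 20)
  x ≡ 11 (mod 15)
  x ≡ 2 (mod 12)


Moduli 20, 15, 12 are not pairwise coprime, so CRT works modulo lcm(m_i) when all pairwise compatibility conditions hold.
Pairwise compatibility: gcd(m_i, m_j) must divide a_i - a_j for every pair.
Merge one congruence at a time:
  Start: x ≡ 6 (mod 20).
  Combine with x ≡ 11 (mod 15): gcd(20, 15) = 5; 11 - 6 = 5, which IS divisible by 5, so compatible.
    Write x = 6 + 20·t and substitute into x ≡ 11 (mod 15): 20·t ≡ 11 − 6 = 5 (mod 15).
    Divide the congruence (and modulus) by g = 5: 4·t ≡ 1 (mod 3).
    Reduce coefficients mod 3: 1·t ≡ 1 (mod 3).
    So t ≡ 1 (mod 3).
    Then x = 6 + 20·1 = 26, valid modulo lcm(20, 15) = 60: x ≡ 26 (mod 60).
  Combine with x ≡ 2 (mod 12): gcd(60, 12) = 12; 2 - 26 = -24, which IS divisible by 12, so compatible.
    Write x = 26 + 60·t and substitute into x ≡ 2 (mod 12): 60·t ≡ 2 − 26 = -24 (mod 12).
    Divide the congruence (and modulus) by g = 12: 5·t ≡ -2 (mod 1).
    Modulo 1 every t works; take t = 0.
    Then x = 26 + 60·0 = 26, valid modulo lcm(60, 12) = 60: x ≡ 26 (mod 60).
Verify: 26 mod 20 = 6, 26 mod 15 = 11, 26 mod 12 = 2.

x ≡ 26 (mod 60).


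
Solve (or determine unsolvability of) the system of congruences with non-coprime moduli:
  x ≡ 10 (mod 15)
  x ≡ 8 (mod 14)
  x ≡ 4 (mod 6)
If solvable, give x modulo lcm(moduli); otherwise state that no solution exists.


Moduli 15, 14, 6 are not pairwise coprime, so CRT works modulo lcm(m_i) when all pairwise compatibility conditions hold.
Pairwise compatibility: gcd(m_i, m_j) must divide a_i - a_j for every pair.
Merge one congruence at a time:
  Start: x ≡ 10 (mod 15).
  Combine with x ≡ 8 (mod 14): gcd(15, 14) = 1; 8 - 10 = -2, which IS divisible by 1, so compatible.
    Write x = 10 + 15·t and substitute into x ≡ 8 (mod 14): 15·t ≡ 8 − 10 = -2 (mod 14).
    Reduce coefficients mod 14: 1·t ≡ 12 (mod 14).
    So t ≡ 12 (mod 14).
    Then x = 10 + 15·12 = 190, valid modulo lcm(15, 14) = 210: x ≡ 190 (mod 210).
  Combine with x ≡ 4 (mod 6): gcd(210, 6) = 6; 4 - 190 = -186, which IS divisible by 6, so compatible.
    Write x = 190 + 210·t and substitute into x ≡ 4 (mod 6): 210·t ≡ 4 − 190 = -186 (mod 6).
    Divide the congruence (and modulus) by g = 6: 35·t ≡ -31 (mod 1).
    Modulo 1 every t works; take t = 0.
    Then x = 190 + 210·0 = 190, valid modulo lcm(210, 6) = 210: x ≡ 190 (mod 210).
Verify: 190 mod 15 = 10, 190 mod 14 = 8, 190 mod 6 = 4.

x ≡ 190 (mod 210).


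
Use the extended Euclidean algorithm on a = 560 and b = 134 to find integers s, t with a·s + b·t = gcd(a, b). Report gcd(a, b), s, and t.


Euclidean algorithm on (560, 134) — divide until remainder is 0:
  560 = 4 · 134 + 24
  134 = 5 · 24 + 14
  24 = 1 · 14 + 10
  14 = 1 · 10 + 4
  10 = 2 · 4 + 2
  4 = 2 · 2 + 0
gcd(560, 134) = 2.
Track Bezout coefficients alongside the remainders: start with r₀ = 560 = a·1 + b·0 (s = 1, t = 0) and r₁ = 134 = a·0 + b·1 (s = 0, t = 1); each new remainder r_{k+1} = r_{k-1} − q_k·r_k inherits s_{k+1} = s_{k-1} − q_k·s_k, t_{k+1} = t_{k-1} − q_k·t_k, so r_k = a·s_k + b·t_k at every step:
  q = 4: r = 24, s = 1 − 4·0 = 1, t = 0 − 4·1 = -4  (check: 560·1 + 134·(-4) = 24)
  q = 5: r = 14, s = 0 − 5·1 = -5, t = 1 − 5·(-4) = 21  (check: 560·(-5) + 134·21 = 14)
  q = 1: r = 10, s = 1 − 1·(-5) = 6, t = -4 − 1·21 = -25  (check: 560·6 + 134·(-25) = 10)
  q = 1: r = 4, s = -5 − 1·6 = -11, t = 21 − 1·(-25) = 46  (check: 560·(-11) + 134·46 = 4)
  q = 2: r = 2, s = 6 − 2·(-11) = 28, t = -25 − 2·46 = -117  (check: 560·28 + 134·(-117) = 2)
The row with r = 2 (the gcd) gives the Bezout coefficients s = 28, t = -117.
Result: 560 · (28) + 134 · (-117) = 2.

gcd(560, 134) = 2; s = 28, t = -117 (check: 560·28 + 134·(-117) = 2).


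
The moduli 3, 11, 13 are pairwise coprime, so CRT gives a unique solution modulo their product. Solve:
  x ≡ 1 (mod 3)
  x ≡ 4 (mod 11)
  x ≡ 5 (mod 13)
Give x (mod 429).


Moduli 3, 11, 13 are pairwise coprime; by CRT there is a unique solution modulo M = 3 · 11 · 13 = 429.
Solve pairwise, accumulating the modulus:
  Start with x ≡ 1 (mod 3).
  Combine with x ≡ 4 (mod 11): since gcd(3, 11) = 1, we get a unique residue mod 33.
    Write x = 1 + 3·t and substitute into x ≡ 4 (mod 11): 3·t ≡ 4 − 1 = 3 (mod 11).
    The inverse of 3 mod 11 is 4 (since 3·4 = 12 = 1·11 + 1), so t ≡ 4·3 = 12 ≡ 1 (mod 11).
    Then x = 1 + 3·1 = 4, valid modulo lcm(3, 11) = 33: x ≡ 4 (mod 33).
  Combine with x ≡ 5 (mod 13): since gcd(33, 13) = 1, we get a unique residue mod 429.
    Write x = 4 + 33·t and substitute into x ≡ 5 (mod 13): 33·t ≡ 5 − 4 = 1 (mod 13).
    Reduce coefficients mod 13: 7·t ≡ 1 (mod 13).
    The inverse of 7 mod 13 is 2 (since 7·2 = 14 = 1·13 + 1), so t ≡ 2·1 = 2 ≡ 2 (mod 13).
    Then x = 4 + 33·2 = 70, valid modulo lcm(33, 13) = 429: x ≡ 70 (mod 429).
Verify: 70 mod 3 = 1 ✓, 70 mod 11 = 4 ✓, 70 mod 13 = 5 ✓.

x ≡ 70 (mod 429).


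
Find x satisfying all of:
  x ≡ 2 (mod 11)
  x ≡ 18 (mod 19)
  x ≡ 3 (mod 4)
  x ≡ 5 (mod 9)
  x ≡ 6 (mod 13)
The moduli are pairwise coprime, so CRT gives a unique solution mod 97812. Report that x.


Product of moduli M = 11 · 19 · 4 · 9 · 13 = 97812.
Merge one congruence at a time:
  Start: x ≡ 2 (mod 11).
  Combine with x ≡ 18 (mod 19); new modulus lcm = 209.
    Write x = 2 + 11·t and substitute into x ≡ 18 (mod 19): 11·t ≡ 18 − 2 = 16 (mod 19).
    The inverse of 11 mod 19 is 7 (since 11·7 = 77 = 4·19 + 1), so t ≡ 7·16 = 112 ≡ 17 (mod 19).
    Then x = 2 + 11·17 = 189, valid modulo lcm(11, 19) = 209: x ≡ 189 (mod 209).
  Combine with x ≡ 3 (mod 4); new modulus lcm = 836.
    Write x = 189 + 209·t and substitute into x ≡ 3 (mod 4): 209·t ≡ 3 − 189 = -186 (mod 4).
    Reduce coefficients mod 4: 1·t ≡ 2 (mod 4).
    So t ≡ 2 (mod 4).
    Then x = 189 + 209·2 = 607, valid modulo lcm(209, 4) = 836: x ≡ 607 (mod 836).
  Combine with x ≡ 5 (mod 9); new modulus lcm = 7524.
    Write x = 607 + 836·t and substitute into x ≡ 5 (mod 9): 836·t ≡ 5 − 607 = -602 (mod 9).
    Reduce coefficients mod 9: 8·t ≡ 1 (mod 9).
    The inverse of 8 mod 9 is 8 (since 8·8 = 64 = 7·9 + 1), so t ≡ 8·1 = 8 ≡ 8 (mod 9).
    Then x = 607 + 836·8 = 7295, valid modulo lcm(836, 9) = 7524: x ≡ 7295 (mod 7524).
  Combine with x ≡ 6 (mod 13); new modulus lcm = 97812.
    Write x = 7295 + 7524·t and substitute into x ≡ 6 (mod 13): 7524·t ≡ 6 − 7295 = -7289 (mod 13).
    Reduce coefficients mod 13: 10·t ≡ 4 (mod 13).
    The inverse of 10 mod 13 is 4 (since 10·4 = 40 = 3·13 + 1), so t ≡ 4·4 = 16 ≡ 3 (mod 13).
    Then x = 7295 + 7524·3 = 29867, valid modulo lcm(7524, 13) = 97812: x ≡ 29867 (mod 97812).
Verify against each original: 29867 mod 11 = 2, 29867 mod 19 = 18, 29867 mod 4 = 3, 29867 mod 9 = 5, 29867 mod 13 = 6.

x ≡ 29867 (mod 97812).


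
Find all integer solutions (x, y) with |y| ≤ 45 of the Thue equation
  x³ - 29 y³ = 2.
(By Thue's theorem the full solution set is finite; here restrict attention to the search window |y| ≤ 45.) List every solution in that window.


The equation is x³ - 29y³ = 2. For fixed y, x³ = 29·y³ + 2, so a solution requires the RHS to be a perfect cube.
Strategy: iterate y from -45 to 45, compute RHS = 29·y³ + 2, and check whether it is a (positive or negative) perfect cube.
Check small values of y:
  y = 0: RHS = 2 is not a perfect cube.
  y = 1: RHS = 31 is not a perfect cube.
  y = -1: RHS = -27 = (-3)³ ⇒ x = -3 works.
  y = 2: RHS = 234 is not a perfect cube.
  y = -2: RHS = -230 is not a perfect cube.
  y = 3: RHS = 785 is not a perfect cube.
  y = -3: RHS = -781 is not a perfect cube.
Continuing the search up to |y| = 45 finds no further solutions beyond those listed.
Collected solutions: (-3, -1).

Solutions (with |y| ≤ 45): (-3, -1).


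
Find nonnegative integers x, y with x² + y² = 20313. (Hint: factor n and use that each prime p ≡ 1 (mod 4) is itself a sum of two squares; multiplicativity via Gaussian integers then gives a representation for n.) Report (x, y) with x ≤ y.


Step 1: Factor n = 20313 = 3^2 · 37 · 61.
Step 2: Check the mod-4 condition on each prime factor: 3 ≡ 3 (mod 4), exponent 2 (must be even); 37 ≡ 1 (mod 4), exponent 1; 61 ≡ 1 (mod 4), exponent 1.
All primes ≡ 3 (mod 4) appear to even exponent (or don't appear), so by the two-squares theorem n IS expressible as a sum of two squares.
Step 3: Build a representation. Group n = k² · m with k = 3 and m = 37 · 61 = 2257 (a product of primes ≡ 1 (mod 4)); a representation of m scales to one of n via (k·x)² + (k·y)² = k²(x² + y²). Each prime p ≡ 1 (mod 4) is itself a sum of two squares; find a² by testing p − a² for a perfect square:
  37: 37 − 1² = 36 = 6² ⇒ 37 = 1² + 6².
  61: 61 − 1² = 60, 61 − 2² = 57, 61 − 3² = 52, 61 − 4² = 45, 61 − 5² = 36 = 6² ⇒ 61 = 5² + 6².
  Combine using the Brahmagupta–Fibonacci identity (a² + b²)(c² + d²) = (ac − bd)² + (ad + bc)² = (ac + bd)² + (ad − bc)²:
  37 · 61 = 2257: from (1² + 6²)(5² + 6²), take (1·5 − 6·6, 1·6 + 6·5) = (5 − 36, 6 + 30) = (-31, 36); dropping signs (only squares matter) gives (31, 36); check 31² + 36² = 961 + 1296 = 2257 ✓.
  Scale by k = 3: (3·31, 3·36) = (93, 108).
Step 4: Order so x ≤ y and verify: 93² + 108² = 8649 + 11664 = 20313 = n. ✓

n = 20313 = 93² + 108² (one valid representation with x ≤ y).


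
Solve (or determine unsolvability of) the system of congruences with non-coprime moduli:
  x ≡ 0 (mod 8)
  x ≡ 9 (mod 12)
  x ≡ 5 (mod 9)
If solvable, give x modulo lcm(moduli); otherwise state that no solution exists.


Moduli 8, 12, 9 are not pairwise coprime, so CRT works modulo lcm(m_i) when all pairwise compatibility conditions hold.
Pairwise compatibility: gcd(m_i, m_j) must divide a_i - a_j for every pair.
Merge one congruence at a time:
  Start: x ≡ 0 (mod 8).
  Combine with x ≡ 9 (mod 12): gcd(8, 12) = 4, and 9 - 0 = 9 is NOT divisible by 4.
    ⇒ system is inconsistent (no integer solution).

No solution (the system is inconsistent).


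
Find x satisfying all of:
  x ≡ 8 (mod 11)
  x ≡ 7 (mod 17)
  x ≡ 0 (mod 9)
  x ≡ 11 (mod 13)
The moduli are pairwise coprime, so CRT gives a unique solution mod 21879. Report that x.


Product of moduli M = 11 · 17 · 9 · 13 = 21879.
Merge one congruence at a time:
  Start: x ≡ 8 (mod 11).
  Combine with x ≡ 7 (mod 17); new modulus lcm = 187.
    Write x = 8 + 11·t and substitute into x ≡ 7 (mod 17): 11·t ≡ 7 − 8 = -1 (mod 17).
    Reduce coefficients mod 17: 11·t ≡ 16 (mod 17).
    The inverse of 11 mod 17 is 14 (since 11·14 = 154 = 9·17 + 1), so t ≡ 14·16 = 224 ≡ 3 (mod 17).
    Then x = 8 + 11·3 = 41, valid modulo lcm(11, 17) = 187: x ≡ 41 (mod 187).
  Combine with x ≡ 0 (mod 9); new modulus lcm = 1683.
    Write x = 41 + 187·t and substitute into x ≡ 0 (mod 9): 187·t ≡ 0 − 41 = -41 (mod 9).
    Reduce coefficients mod 9: 7·t ≡ 4 (mod 9).
    The inverse of 7 mod 9 is 4 (since 7·4 = 28 = 3·9 + 1), so t ≡ 4·4 = 16 ≡ 7 (mod 9).
    Then x = 41 + 187·7 = 1350, valid modulo lcm(187, 9) = 1683: x ≡ 1350 (mod 1683).
  Combine with x ≡ 11 (mod 13); new modulus lcm = 21879.
    Write x = 1350 + 1683·t and substitute into x ≡ 11 (mod 13): 1683·t ≡ 11 − 1350 = -1339 (mod 13).
    Reduce coefficients mod 13: 6·t ≡ 0 (mod 13).
    The inverse of 6 mod 13 is 11 (since 6·11 = 66 = 5·13 + 1), so t ≡ 11·0 = 0 ≡ 0 (mod 13).
    Then x = 1350 + 1683·0 = 1350, valid modulo lcm(1683, 13) = 21879: x ≡ 1350 (mod 21879).
Verify against each original: 1350 mod 11 = 8, 1350 mod 17 = 7, 1350 mod 9 = 0, 1350 mod 13 = 11.

x ≡ 1350 (mod 21879).


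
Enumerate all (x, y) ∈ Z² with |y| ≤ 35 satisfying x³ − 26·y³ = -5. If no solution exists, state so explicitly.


The equation is x³ - 26y³ = -5. For fixed y, x³ = 26·y³ − 5, so a solution requires the RHS to be a perfect cube.
Strategy: iterate y from -35 to 35, compute RHS = 26·y³ − 5, and check whether it is a (positive or negative) perfect cube.
Check small values of y:
  y = 0: RHS = -5 is not a perfect cube.
  y = 1: RHS = 21 is not a perfect cube.
  y = -1: RHS = -31 is not a perfect cube.
  y = 2: RHS = 203 is not a perfect cube.
  y = -2: RHS = -213 is not a perfect cube.
  y = 3: RHS = 697 is not a perfect cube.
  y = -3: RHS = -707 is not a perfect cube.
Continuing the search up to |y| = 35 finds no solutions either.
No (x, y) in the scanned range satisfies the equation.

No integer solutions with |y| ≤ 35.


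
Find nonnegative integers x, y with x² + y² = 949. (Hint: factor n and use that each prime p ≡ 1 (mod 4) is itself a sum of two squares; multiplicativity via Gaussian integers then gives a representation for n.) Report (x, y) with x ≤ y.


Step 1: Factor n = 949 = 13 · 73.
Step 2: Check the mod-4 condition on each prime factor: 13 ≡ 1 (mod 4), exponent 1; 73 ≡ 1 (mod 4), exponent 1.
All primes ≡ 3 (mod 4) appear to even exponent (or don't appear), so by the two-squares theorem n IS expressible as a sum of two squares.
Step 3: Build a representation. Here n = 13 · 73 is a product of primes ≡ 1 (mod 4). Each prime p ≡ 1 (mod 4) is itself a sum of two squares; find a² by testing p − a² for a perfect square:
  13: 13 − 1² = 12, 13 − 2² = 9 = 3² ⇒ 13 = 2² + 3².
  73: 73 − 1² = 72, 73 − 2² = 69, 73 − 3² = 64 = 8² ⇒ 73 = 3² + 8².
  Combine using the Brahmagupta–Fibonacci identity (a² + b²)(c² + d²) = (ac − bd)² + (ad + bc)² = (ac + bd)² + (ad − bc)²:
  13 · 73 = 949: from (2² + 3²)(3² + 8²), take (2·3 − 3·8, 2·8 + 3·3) = (6 − 24, 16 + 9) = (-18, 25); dropping signs (only squares matter) gives (18, 25); check 18² + 25² = 324 + 625 = 949 ✓.
Step 4: Order so x ≤ y and verify: 18² + 25² = 324 + 625 = 949 = n. ✓

n = 949 = 18² + 25² (one valid representation with x ≤ y).


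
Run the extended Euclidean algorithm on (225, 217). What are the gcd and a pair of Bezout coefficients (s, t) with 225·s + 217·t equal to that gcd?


Euclidean algorithm on (225, 217) — divide until remainder is 0:
  225 = 1 · 217 + 8
  217 = 27 · 8 + 1
  8 = 8 · 1 + 0
gcd(225, 217) = 1.
Track Bezout coefficients alongside the remainders: start with r₀ = 225 = a·1 + b·0 (s = 1, t = 0) and r₁ = 217 = a·0 + b·1 (s = 0, t = 1); each new remainder r_{k+1} = r_{k-1} − q_k·r_k inherits s_{k+1} = s_{k-1} − q_k·s_k, t_{k+1} = t_{k-1} − q_k·t_k, so r_k = a·s_k + b·t_k at every step:
  q = 1: r = 8, s = 1 − 1·0 = 1, t = 0 − 1·1 = -1  (check: 225·1 + 217·(-1) = 8)
  q = 27: r = 1, s = 0 − 27·1 = -27, t = 1 − 27·(-1) = 28  (check: 225·(-27) + 217·28 = 1)
The row with r = 1 (the gcd) gives the Bezout coefficients s = -27, t = 28.
Result: 225 · (-27) + 217 · (28) = 1.

gcd(225, 217) = 1; s = -27, t = 28 (check: 225·(-27) + 217·28 = 1).


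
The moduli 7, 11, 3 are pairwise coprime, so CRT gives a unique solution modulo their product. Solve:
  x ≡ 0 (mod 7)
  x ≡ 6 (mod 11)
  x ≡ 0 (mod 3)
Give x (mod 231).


Moduli 7, 11, 3 are pairwise coprime; by CRT there is a unique solution modulo M = 7 · 11 · 3 = 231.
Solve pairwise, accumulating the modulus:
  Start with x ≡ 0 (mod 7).
  Combine with x ≡ 6 (mod 11): since gcd(7, 11) = 1, we get a unique residue mod 77.
    Write x = 0 + 7·t and substitute into x ≡ 6 (mod 11): 7·t ≡ 6 − 0 = 6 (mod 11).
    The inverse of 7 mod 11 is 8 (since 7·8 = 56 = 5·11 + 1), so t ≡ 8·6 = 48 ≡ 4 (mod 11).
    Then x = 0 + 7·4 = 28, valid modulo lcm(7, 11) = 77: x ≡ 28 (mod 77).
  Combine with x ≡ 0 (mod 3): since gcd(77, 3) = 1, we get a unique residue mod 231.
    Write x = 28 + 77·t and substitute into x ≡ 0 (mod 3): 77·t ≡ 0 − 28 = -28 (mod 3).
    Reduce coefficients mod 3: 2·t ≡ 2 (mod 3).
    The inverse of 2 mod 3 is 2 (since 2·2 = 4 = 1·3 + 1), so t ≡ 2·2 = 4 ≡ 1 (mod 3).
    Then x = 28 + 77·1 = 105, valid modulo lcm(77, 3) = 231: x ≡ 105 (mod 231).
Verify: 105 mod 7 = 0 ✓, 105 mod 11 = 6 ✓, 105 mod 3 = 0 ✓.

x ≡ 105 (mod 231).


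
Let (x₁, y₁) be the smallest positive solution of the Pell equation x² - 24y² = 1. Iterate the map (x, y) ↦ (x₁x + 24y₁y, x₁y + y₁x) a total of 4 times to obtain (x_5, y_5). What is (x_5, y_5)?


Step 1: Find the fundamental solution (x₁, y₁) of x² - 24y² = 1.
  Expand √24 as a continued fraction. a₀ = ⌊√24⌋ = 4; iterate m_{k+1} = d_k·a_k − m_k, d_{k+1} = (24 − m_{k+1}²)/d_k, a_{k+1} = ⌊(a₀ + m_{k+1})/d_{k+1}⌋ (starting m₀ = 0, d₀ = 1), with convergents p_k = a_k·p_{k-1} + p_{k-2}, q_k = a_k·q_{k-1} + q_{k-2} (p₋₁ = 1, q₋₁ = 0):
  k = 0: a₀ = 4; p₀/q₀ = 4/1; p₀² − 24·q₀² = 16 − 24 = -8.
  k = 1: m = 4, d = 8, a = ⌊(4 + 4)/8⌋ = 1; p/q = (1·4 + 1)/(1·1 + 0) = 5/1; p² − 24·q² = 25 − 24 = 1.
  The first convergent with p² − 24·q² = 1 gives the fundamental solution (x₁, y₁) = (5, 1).
Step 2: Apply the recurrence (x_{n+1}, y_{n+1}) = (x₁x_n + 24y₁y_n, x₁y_n + y₁x_n) repeatedly.
  From (x_1, y_1) = (5, 1): x_2 = 5·5 + 24·1·1 = 49; y_2 = 5·1 + 1·5 = 10.
  From (x_2, y_2) = (49, 10): x_3 = 5·49 + 24·1·10 = 485; y_3 = 5·10 + 1·49 = 99.
  From (x_3, y_3) = (485, 99): x_4 = 5·485 + 24·1·99 = 4801; y_4 = 5·99 + 1·485 = 980.
  From (x_4, y_4) = (4801, 980): x_5 = 5·4801 + 24·1·980 = 47525; y_5 = 5·980 + 1·4801 = 9701.
Step 3: Verify x_5² - 24·y_5² = 2258625625 - 2258625624 = 1 (should be 1). ✓

(x_1, y_1) = (5, 1); (x_5, y_5) = (47525, 9701).
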